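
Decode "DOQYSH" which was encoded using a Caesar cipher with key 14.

Step 1: Reverse the shift by subtracting 14 from each letter position.
  D (position 3) -> position (3-14) mod 26 = 15 -> P
  O (position 14) -> position (14-14) mod 26 = 0 -> A
  Q (position 16) -> position (16-14) mod 26 = 2 -> C
  Y (position 24) -> position (24-14) mod 26 = 10 -> K
  S (position 18) -> position (18-14) mod 26 = 4 -> E
  H (position 7) -> position (7-14) mod 26 = 19 -> T
Decrypted message: PACKET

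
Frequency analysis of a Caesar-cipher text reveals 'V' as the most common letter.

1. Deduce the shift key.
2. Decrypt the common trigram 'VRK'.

Step 1: In English, 'E' is the most frequent letter (12.7%).
Step 2: The most frequent ciphertext letter is 'V' (position 21).
Step 3: Shift = (21 - 4) mod 26 = 17.
Step 4: Decrypt 'VRK' by shifting back 17:
  V -> E
  R -> A
  K -> T
Step 5: 'VRK' decrypts to 'EAT'.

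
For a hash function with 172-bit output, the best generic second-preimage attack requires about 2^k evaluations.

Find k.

Step 1: The hash has a 172-bit output.
Step 2: Second-preimage resistance means: given a specific input x, it should be infeasible to find a different y with h(y) = h(x).
With a 172-bit output, a generic search for a second preimage costs about 2^172 evaluations (each trial matches the fixed target with probability 2^-172).
Step 3: Security level = 172 bits.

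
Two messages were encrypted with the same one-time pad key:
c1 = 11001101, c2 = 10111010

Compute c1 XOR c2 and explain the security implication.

Step 1: c1 XOR c2 = (m1 XOR k) XOR (m2 XOR k).
Step 2: By XOR associativity/commutativity: = m1 XOR m2 XOR k XOR k = m1 XOR m2.
Step 3: 11001101 XOR 10111010 = 01110111 = 119.
Step 4: The key cancels out! An attacker learns m1 XOR m2 = 119, revealing the relationship between plaintexts.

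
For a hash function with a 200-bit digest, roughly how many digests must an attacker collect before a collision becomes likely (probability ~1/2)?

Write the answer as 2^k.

Step 1: The birthday paradox gives collision probability ~50% after sqrt(2^n) = 2^(n/2) hashes.
Step 2: For 200-bit output: 2^(200/2) = 2^100.
Step 3: Approximately 2^100 hash computations needed.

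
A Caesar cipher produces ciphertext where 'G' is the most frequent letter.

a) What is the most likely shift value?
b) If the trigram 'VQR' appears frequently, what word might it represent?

Step 1: In English, 'E' is the most frequent letter (12.7%).
Step 2: The most frequent ciphertext letter is 'G' (position 6).
Step 3: Shift = (6 - 4) mod 26 = 2.
Step 4: Decrypt 'VQR' by shifting back 2:
  V -> T
  Q -> O
  R -> P
Step 5: 'VQR' decrypts to 'TOP'.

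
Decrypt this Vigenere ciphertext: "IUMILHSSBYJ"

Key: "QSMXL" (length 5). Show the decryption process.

Step 1: Key 'QSMXL' has length 5. Extended key: QSMXLQSMXLQ
Step 2: Decrypt each position:
  I(8) - Q(16) = 18 = S
  U(20) - S(18) = 2 = C
  M(12) - M(12) = 0 = A
  I(8) - X(23) = 11 = L
  L(11) - L(11) = 0 = A
  H(7) - Q(16) = 17 = R
  S(18) - S(18) = 0 = A
  S(18) - M(12) = 6 = G
  B(1) - X(23) = 4 = E
  Y(24) - L(11) = 13 = N
  J(9) - Q(16) = 19 = T
Plaintext: SCALARAGENT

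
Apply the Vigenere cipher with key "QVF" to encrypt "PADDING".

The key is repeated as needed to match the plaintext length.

Step 1: Repeat key to match plaintext length:
  Plaintext: PADDING
  Key:       QVFQVFQ
Step 2: Encrypt each letter:
  P(15) + Q(16) = (15+16) mod 26 = 5 = F
  A(0) + V(21) = (0+21) mod 26 = 21 = V
  D(3) + F(5) = (3+5) mod 26 = 8 = I
  D(3) + Q(16) = (3+16) mod 26 = 19 = T
  I(8) + V(21) = (8+21) mod 26 = 3 = D
  N(13) + F(5) = (13+5) mod 26 = 18 = S
  G(6) + Q(16) = (6+16) mod 26 = 22 = W
Ciphertext: FVITDSW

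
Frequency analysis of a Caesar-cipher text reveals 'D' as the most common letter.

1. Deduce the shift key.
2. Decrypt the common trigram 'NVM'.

Step 1: In English, 'E' is the most frequent letter (12.7%).
Step 2: The most frequent ciphertext letter is 'D' (position 3).
Step 3: Shift = (3 - 4) mod 26 = 25.
Step 4: Decrypt 'NVM' by shifting back 25:
  N -> O
  V -> W
  M -> N
Step 5: 'NVM' decrypts to 'OWN'.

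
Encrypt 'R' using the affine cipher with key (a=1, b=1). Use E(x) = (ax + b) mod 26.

Step 1: Convert 'R' to number: x = 17.
Step 2: E(17) = (1 * 17 + 1) mod 26 = 18 mod 26 = 18.
Step 3: Convert 18 back to letter: S.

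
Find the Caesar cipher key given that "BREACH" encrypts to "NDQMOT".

Step 1: Compare first letters: B (position 1) -> N (position 13).
Step 2: Shift = (13 - 1) mod 26 = 12.
The shift value is 12.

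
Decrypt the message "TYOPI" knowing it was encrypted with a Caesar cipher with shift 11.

Step 1: Reverse the shift by subtracting 11 from each letter position.
  T (position 19) -> position (19-11) mod 26 = 8 -> I
  Y (position 24) -> position (24-11) mod 26 = 13 -> N
  O (position 14) -> position (14-11) mod 26 = 3 -> D
  P (position 15) -> position (15-11) mod 26 = 4 -> E
  I (position 8) -> position (8-11) mod 26 = 23 -> X
Decrypted message: INDEX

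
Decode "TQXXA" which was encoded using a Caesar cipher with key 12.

Step 1: Reverse the shift by subtracting 12 from each letter position.
  T (position 19) -> position (19-12) mod 26 = 7 -> H
  Q (position 16) -> position (16-12) mod 26 = 4 -> E
  X (position 23) -> position (23-12) mod 26 = 11 -> L
  X (position 23) -> position (23-12) mod 26 = 11 -> L
  A (position 0) -> position (0-12) mod 26 = 14 -> O
Decrypted message: HELLO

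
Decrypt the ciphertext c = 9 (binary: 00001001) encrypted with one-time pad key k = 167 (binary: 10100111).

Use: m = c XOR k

Step 1: XOR ciphertext with key:
  Ciphertext: 00001001
  Key:        10100111
  XOR:        10101110
Step 2: Plaintext = 10101110 = 174 in decimal.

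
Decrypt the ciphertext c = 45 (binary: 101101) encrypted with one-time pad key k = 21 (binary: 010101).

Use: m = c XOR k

Step 1: XOR ciphertext with key:
  Ciphertext: 101101
  Key:        010101
  XOR:        111000
Step 2: Plaintext = 111000 = 56 in decimal.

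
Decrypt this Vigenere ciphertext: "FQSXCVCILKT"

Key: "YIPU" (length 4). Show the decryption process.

Step 1: Key 'YIPU' has length 4. Extended key: YIPUYIPUYIP
Step 2: Decrypt each position:
  F(5) - Y(24) = 7 = H
  Q(16) - I(8) = 8 = I
  S(18) - P(15) = 3 = D
  X(23) - U(20) = 3 = D
  C(2) - Y(24) = 4 = E
  V(21) - I(8) = 13 = N
  C(2) - P(15) = 13 = N
  I(8) - U(20) = 14 = O
  L(11) - Y(24) = 13 = N
  K(10) - I(8) = 2 = C
  T(19) - P(15) = 4 = E
Plaintext: HIDDENNONCE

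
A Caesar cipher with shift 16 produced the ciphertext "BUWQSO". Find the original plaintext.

Step 1: Reverse the shift by subtracting 16 from each letter position.
  B (position 1) -> position (1-16) mod 26 = 11 -> L
  U (position 20) -> position (20-16) mod 26 = 4 -> E
  W (position 22) -> position (22-16) mod 26 = 6 -> G
  Q (position 16) -> position (16-16) mod 26 = 0 -> A
  S (position 18) -> position (18-16) mod 26 = 2 -> C
  O (position 14) -> position (14-16) mod 26 = 24 -> Y
Decrypted message: LEGACY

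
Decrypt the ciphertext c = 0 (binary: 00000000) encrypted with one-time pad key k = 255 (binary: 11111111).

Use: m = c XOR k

Step 1: XOR ciphertext with key:
  Ciphertext: 00000000
  Key:        11111111
  XOR:        11111111
Step 2: Plaintext = 11111111 = 255 in decimal.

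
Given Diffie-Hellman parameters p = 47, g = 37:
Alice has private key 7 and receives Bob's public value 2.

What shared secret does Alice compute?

Step 1: s = B^a mod p = 2^7 mod 47.
  2^1 mod 47 = 2
  2^2 mod 47 = (2 * 2) mod 47 = 4
  2^3 mod 47 = (4 * 2) mod 47 = 8
  2^4 mod 47 = (8 * 2) mod 47 = 16
  2^5 mod 47 = (16 * 2) mod 47 = 32
  2^6 mod 47 = (32 * 2) mod 47 = 17
  2^7 mod 47 = (17 * 2) mod 47 = 34
Result: shared secret = 34.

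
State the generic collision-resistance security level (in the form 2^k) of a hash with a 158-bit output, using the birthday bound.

Step 1: The birthday paradox gives collision probability ~50% after sqrt(2^n) = 2^(n/2) hashes.
Step 2: For 158-bit output: 2^(158/2) = 2^79.
Step 3: Approximately 2^79 hash computations needed.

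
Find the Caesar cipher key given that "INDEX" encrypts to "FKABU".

Step 1: Compare first letters: I (position 8) -> F (position 5).
Step 2: Shift = (5 - 8) mod 26 = 23.
The shift value is 23.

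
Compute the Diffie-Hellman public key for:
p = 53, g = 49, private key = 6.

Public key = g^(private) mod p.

Step 1: A = g^a mod p = 49^6 mod 53.
  49^1 mod 53 = 49
  49^2 mod 53 = (49 * 49) mod 53 = 16
  49^3 mod 53 = (16 * 49) mod 53 = 42
  49^4 mod 53 = (42 * 49) mod 53 = 44
  49^5 mod 53 = (44 * 49) mod 53 = 36
  49^6 mod 53 = (36 * 49) mod 53 = 15
Result: A = 15.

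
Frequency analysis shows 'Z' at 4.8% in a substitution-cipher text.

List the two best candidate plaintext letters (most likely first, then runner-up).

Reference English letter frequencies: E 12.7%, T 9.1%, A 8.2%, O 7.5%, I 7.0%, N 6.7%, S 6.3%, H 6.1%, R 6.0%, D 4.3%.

Step 1: Observed frequency of 'Z' is 4.8%.
Step 2: Compute distances to each reference frequency and sort:
  D (4.3%): difference = 0.5% <-- BEST
  R (6.0%): difference = 1.2% <-- RUNNER-UP
  H (6.1%): difference = 1.3%
  S (6.3%): difference = 1.5%
  N (6.7%): difference = 1.9%
Step 3: Most likely is 'D' (4.3%, diff 0.5%); second most likely is 'R' (6.0%, diff 1.2%).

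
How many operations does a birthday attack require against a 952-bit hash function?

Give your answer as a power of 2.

Step 1: The birthday paradox gives collision probability ~50% after sqrt(2^n) = 2^(n/2) hashes.
Step 2: For 952-bit output: 2^(952/2) = 2^476.
Step 3: Approximately 2^476 hash computations needed.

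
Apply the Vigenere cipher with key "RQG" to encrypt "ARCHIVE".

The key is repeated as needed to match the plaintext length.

Step 1: Repeat key to match plaintext length:
  Plaintext: ARCHIVE
  Key:       RQGRQGR
Step 2: Encrypt each letter:
  A(0) + R(17) = (0+17) mod 26 = 17 = R
  R(17) + Q(16) = (17+16) mod 26 = 7 = H
  C(2) + G(6) = (2+6) mod 26 = 8 = I
  H(7) + R(17) = (7+17) mod 26 = 24 = Y
  I(8) + Q(16) = (8+16) mod 26 = 24 = Y
  V(21) + G(6) = (21+6) mod 26 = 1 = B
  E(4) + R(17) = (4+17) mod 26 = 21 = V
Ciphertext: RHIYYBV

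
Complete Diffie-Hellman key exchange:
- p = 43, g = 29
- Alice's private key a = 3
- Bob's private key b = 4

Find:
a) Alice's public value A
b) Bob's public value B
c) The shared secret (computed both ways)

Step 1: A = g^a mod p = 29^3 mod 43 = 8.
Step 2: B = g^b mod p = 29^4 mod 43 = 17.
Step 3: Alice computes s = B^a mod p = 17^3 mod 43 = 11.
Step 4: Bob computes s = A^b mod p = 8^4 mod 43 = 11.
Both sides agree: shared secret = 11.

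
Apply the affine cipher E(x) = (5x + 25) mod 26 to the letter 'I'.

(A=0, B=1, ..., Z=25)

Step 1: Convert 'I' to number: x = 8.
Step 2: E(8) = (5 * 8 + 25) mod 26 = 65 mod 26 = 13.
Step 3: Convert 13 back to letter: N.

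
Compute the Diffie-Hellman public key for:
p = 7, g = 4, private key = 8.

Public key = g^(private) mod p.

Step 1: A = g^a mod p = 4^8 mod 7.
  4^1 mod 7 = 4
  4^2 mod 7 = (4 * 4) mod 7 = 2
  4^3 mod 7 = (2 * 4) mod 7 = 1
  4^4 mod 7 = (1 * 4) mod 7 = 4
  4^5 mod 7 = (4 * 4) mod 7 = 2
  4^6 mod 7 = (2 * 4) mod 7 = 1
  4^7 mod 7 = (1 * 4) mod 7 = 4
  4^8 mod 7 = (4 * 4) mod 7 = 2
Result: A = 2.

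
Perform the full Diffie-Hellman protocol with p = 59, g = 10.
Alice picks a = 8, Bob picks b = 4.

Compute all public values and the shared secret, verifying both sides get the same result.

Step 1: A = g^a mod p = 10^8 mod 59 = 15.
Step 2: B = g^b mod p = 10^4 mod 59 = 29.
Step 3: Alice computes s = B^a mod p = 29^8 mod 59 = 3.
Step 4: Bob computes s = A^b mod p = 15^4 mod 59 = 3.
Both sides agree: shared secret = 3.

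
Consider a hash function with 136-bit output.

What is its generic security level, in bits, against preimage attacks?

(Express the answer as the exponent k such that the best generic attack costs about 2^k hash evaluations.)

Step 1: The hash has a 136-bit output.
Step 2: Preimage resistance means: given a digest h(x), it should be infeasible to find any input that hashes to it.
With a 136-bit output there are 2^136 possible digests, so a generic brute-force preimage search costs about 2^136 evaluations.
Step 3: Security level = 136 bits.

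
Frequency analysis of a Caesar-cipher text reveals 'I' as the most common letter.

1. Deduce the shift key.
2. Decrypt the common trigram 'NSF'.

Step 1: In English, 'E' is the most frequent letter (12.7%).
Step 2: The most frequent ciphertext letter is 'I' (position 8).
Step 3: Shift = (8 - 4) mod 26 = 4.
Step 4: Decrypt 'NSF' by shifting back 4:
  N -> J
  S -> O
  F -> B
Step 5: 'NSF' decrypts to 'JOB'.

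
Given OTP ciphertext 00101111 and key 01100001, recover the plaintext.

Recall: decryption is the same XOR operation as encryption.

Step 1: XOR ciphertext with key:
  Ciphertext: 00101111
  Key:        01100001
  XOR:        01001110
Step 2: Plaintext = 01001110 = 78 in decimal.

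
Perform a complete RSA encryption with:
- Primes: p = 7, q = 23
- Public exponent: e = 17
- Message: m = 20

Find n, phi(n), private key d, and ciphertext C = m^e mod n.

Step 1: n = 7 * 23 = 161.
Step 2: phi(n) = (7-1)(23-1) = 6 * 22 = 132.
Step 3: Find d = 17^(-1) mod 132 = 101.
  Verify: 17 * 101 = 1717 = 1 (mod 132).
Step 4: C = 20^17 mod 161 = 76.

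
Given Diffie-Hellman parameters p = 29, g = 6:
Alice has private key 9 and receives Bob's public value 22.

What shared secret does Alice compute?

Step 1: s = B^a mod p = 22^9 mod 29.
  22^1 mod 29 = 22
  22^2 mod 29 = (22 * 22) mod 29 = 20
  22^3 mod 29 = (20 * 22) mod 29 = 5
  22^4 mod 29 = (5 * 22) mod 29 = 23
  22^5 mod 29 = (23 * 22) mod 29 = 13
  22^6 mod 29 = (13 * 22) mod 29 = 25
  22^7 mod 29 = (25 * 22) mod 29 = 28
  22^8 mod 29 = (28 * 22) mod 29 = 7
  22^9 mod 29 = (7 * 22) mod 29 = 9
Result: shared secret = 9.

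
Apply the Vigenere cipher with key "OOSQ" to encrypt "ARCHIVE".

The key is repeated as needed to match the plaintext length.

Step 1: Repeat key to match plaintext length:
  Plaintext: ARCHIVE
  Key:       OOSQOOS
Step 2: Encrypt each letter:
  A(0) + O(14) = (0+14) mod 26 = 14 = O
  R(17) + O(14) = (17+14) mod 26 = 5 = F
  C(2) + S(18) = (2+18) mod 26 = 20 = U
  H(7) + Q(16) = (7+16) mod 26 = 23 = X
  I(8) + O(14) = (8+14) mod 26 = 22 = W
  V(21) + O(14) = (21+14) mod 26 = 9 = J
  E(4) + S(18) = (4+18) mod 26 = 22 = W
Ciphertext: OFUXWJW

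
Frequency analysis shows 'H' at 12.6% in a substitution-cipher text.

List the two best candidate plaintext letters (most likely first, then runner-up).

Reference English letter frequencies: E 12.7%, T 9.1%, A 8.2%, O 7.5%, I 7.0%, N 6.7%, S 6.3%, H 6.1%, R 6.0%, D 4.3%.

Step 1: Observed frequency of 'H' is 12.6%.
Step 2: Compute distances to each reference frequency and sort:
  E (12.7%): difference = 0.1% <-- BEST
  T (9.1%): difference = 3.5% <-- RUNNER-UP
  A (8.2%): difference = 4.4%
  O (7.5%): difference = 5.1%
  I (7.0%): difference = 5.6%
Step 3: Most likely is 'E' (12.7%, diff 0.1%); second most likely is 'T' (9.1%, diff 3.5%).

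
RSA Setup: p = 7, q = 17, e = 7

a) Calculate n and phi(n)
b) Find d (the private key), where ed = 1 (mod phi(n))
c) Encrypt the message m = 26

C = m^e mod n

Step 1: n = 7 * 17 = 119.
Step 2: phi(n) = (7-1)(17-1) = 6 * 16 = 96.
Step 3: Find d = 7^(-1) mod 96 = 55.
  Verify: 7 * 55 = 385 = 1 (mod 96).
Step 4: C = 26^7 mod 119 = 19.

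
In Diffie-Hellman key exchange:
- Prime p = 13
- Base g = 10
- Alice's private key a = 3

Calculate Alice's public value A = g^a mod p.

Step 1: A = g^a mod p = 10^3 mod 13.
  10^1 mod 13 = 10
  10^2 mod 13 = (10 * 10) mod 13 = 9
  10^3 mod 13 = (9 * 10) mod 13 = 12
Result: A = 12.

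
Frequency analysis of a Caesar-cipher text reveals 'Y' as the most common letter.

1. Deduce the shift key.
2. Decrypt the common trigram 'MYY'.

Step 1: In English, 'E' is the most frequent letter (12.7%).
Step 2: The most frequent ciphertext letter is 'Y' (position 24).
Step 3: Shift = (24 - 4) mod 26 = 20.
Step 4: Decrypt 'MYY' by shifting back 20:
  M -> S
  Y -> E
  Y -> E
Step 5: 'MYY' decrypts to 'SEE'.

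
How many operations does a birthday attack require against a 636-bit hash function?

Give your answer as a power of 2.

Step 1: The birthday paradox gives collision probability ~50% after sqrt(2^n) = 2^(n/2) hashes.
Step 2: For 636-bit output: 2^(636/2) = 2^318.
Step 3: Approximately 2^318 hash computations needed.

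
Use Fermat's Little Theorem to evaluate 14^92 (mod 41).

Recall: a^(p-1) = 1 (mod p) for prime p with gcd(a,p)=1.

Step 1: Since 41 is prime, by Fermat's Little Theorem: 14^40 = 1 (mod 41).
Step 2: Reduce exponent: 92 mod 40 = 12.
Step 3: So 14^92 = 14^12 (mod 41).
Step 4: 14^12 mod 41 = 40.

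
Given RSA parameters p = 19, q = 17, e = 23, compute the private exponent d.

Step 1: n = 19 * 17 = 323.
Step 2: phi(n) = 18 * 16 = 288.
Step 3: Find d such that 23 * d = 1 (mod 288).
Step 4: d = 23^(-1) mod 288 = 263.
Verification: 23 * 263 = 6049 = 21 * 288 + 1.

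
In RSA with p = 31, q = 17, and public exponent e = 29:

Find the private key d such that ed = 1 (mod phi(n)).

Step 1: n = 31 * 17 = 527.
Step 2: phi(n) = 30 * 16 = 480.
Step 3: Find d such that 29 * d = 1 (mod 480).
Step 4: d = 29^(-1) mod 480 = 149.
Verification: 29 * 149 = 4321 = 9 * 480 + 1.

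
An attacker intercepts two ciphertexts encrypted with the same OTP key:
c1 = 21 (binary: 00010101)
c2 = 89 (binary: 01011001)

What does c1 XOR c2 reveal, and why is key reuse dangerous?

Step 1: c1 XOR c2 = (m1 XOR k) XOR (m2 XOR k).
Step 2: By XOR associativity/commutativity: = m1 XOR m2 XOR k XOR k = m1 XOR m2.
Step 3: 00010101 XOR 01011001 = 01001100 = 76.
Step 4: The key cancels out! An attacker learns m1 XOR m2 = 76, revealing the relationship between plaintexts.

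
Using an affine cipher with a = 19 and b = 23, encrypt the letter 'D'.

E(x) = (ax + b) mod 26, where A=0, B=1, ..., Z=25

Step 1: Convert 'D' to number: x = 3.
Step 2: E(3) = (19 * 3 + 23) mod 26 = 80 mod 26 = 2.
Step 3: Convert 2 back to letter: C.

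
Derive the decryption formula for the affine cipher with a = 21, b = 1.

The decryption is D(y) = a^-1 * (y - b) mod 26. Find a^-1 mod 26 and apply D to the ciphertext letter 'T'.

Step 1: Find a^-1, the modular inverse of 21 mod 26.
Step 2: We need 21 * a^-1 = 1 (mod 26).
Step 3: 21 * 5 = 105 = 4 * 26 + 1, so a^-1 = 5.
Step 4: D(y) = 5(y - 1) mod 26.
Step 5: Apply to 'T' (y = 19): D(19) = 5 * (19 - 1) mod 26 = 5 * 18 mod 26 = 12 -> 'M'.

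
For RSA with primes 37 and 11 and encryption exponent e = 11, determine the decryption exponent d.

Step 1: n = 37 * 11 = 407.
Step 2: phi(n) = 36 * 10 = 360.
Step 3: Find d such that 11 * d = 1 (mod 360).
Step 4: d = 11^(-1) mod 360 = 131.
Verification: 11 * 131 = 1441 = 4 * 360 + 1.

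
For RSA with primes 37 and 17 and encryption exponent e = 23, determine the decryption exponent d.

Step 1: n = 37 * 17 = 629.
Step 2: phi(n) = 36 * 16 = 576.
Step 3: Find d such that 23 * d = 1 (mod 576).
Step 4: d = 23^(-1) mod 576 = 551.
Verification: 23 * 551 = 12673 = 22 * 576 + 1.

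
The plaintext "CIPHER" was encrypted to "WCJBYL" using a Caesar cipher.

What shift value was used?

Step 1: Compare first letters: C (position 2) -> W (position 22).
Step 2: Shift = (22 - 2) mod 26 = 20.
The shift value is 20.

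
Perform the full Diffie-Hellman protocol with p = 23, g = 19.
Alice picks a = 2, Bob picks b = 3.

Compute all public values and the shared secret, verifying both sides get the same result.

Step 1: A = g^a mod p = 19^2 mod 23 = 16.
Step 2: B = g^b mod p = 19^3 mod 23 = 5.
Step 3: Alice computes s = B^a mod p = 5^2 mod 23 = 2.
Step 4: Bob computes s = A^b mod p = 16^3 mod 23 = 2.
Both sides agree: shared secret = 2.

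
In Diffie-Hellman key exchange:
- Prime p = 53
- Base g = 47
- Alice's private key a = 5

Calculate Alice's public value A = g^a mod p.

Step 1: A = g^a mod p = 47^5 mod 53.
  47^1 mod 53 = 47
  47^2 mod 53 = (47 * 47) mod 53 = 36
  47^3 mod 53 = (36 * 47) mod 53 = 49
  47^4 mod 53 = (49 * 47) mod 53 = 24
  47^5 mod 53 = (24 * 47) mod 53 = 15
Result: A = 15.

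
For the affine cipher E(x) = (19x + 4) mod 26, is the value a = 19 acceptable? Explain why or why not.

Step 1: Compute gcd(19, 26).
Step 2: gcd(19, 26) = 1.
Since gcd = 1, 19 is coprime with 26, so it is a valid key.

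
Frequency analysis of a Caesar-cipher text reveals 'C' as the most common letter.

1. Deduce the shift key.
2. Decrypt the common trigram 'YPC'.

Step 1: In English, 'E' is the most frequent letter (12.7%).
Step 2: The most frequent ciphertext letter is 'C' (position 2).
Step 3: Shift = (2 - 4) mod 26 = 24.
Step 4: Decrypt 'YPC' by shifting back 24:
  Y -> A
  P -> R
  C -> E
Step 5: 'YPC' decrypts to 'ARE'.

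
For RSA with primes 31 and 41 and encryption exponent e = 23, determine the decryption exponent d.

Step 1: n = 31 * 41 = 1271.
Step 2: phi(n) = 30 * 40 = 1200.
Step 3: Find d such that 23 * d = 1 (mod 1200).
Step 4: d = 23^(-1) mod 1200 = 887.
Verification: 23 * 887 = 20401 = 17 * 1200 + 1.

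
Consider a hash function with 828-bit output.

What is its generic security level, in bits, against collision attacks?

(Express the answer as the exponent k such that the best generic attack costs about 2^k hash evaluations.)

Step 1: The hash has a 828-bit output.
Step 2: Collision resistance means it should be infeasible to find any x != y with h(x) = h(y).
By the birthday bound, a generic collision search succeeds after about sqrt(2^828) = 2^(828/2) = 2^414 evaluations.
Step 3: Security level = 414 bits.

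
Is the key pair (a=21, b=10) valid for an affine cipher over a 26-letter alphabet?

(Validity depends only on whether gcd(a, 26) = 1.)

Step 1: Compute gcd(21, 26).
Step 2: gcd(21, 26) = 1.
Since gcd = 1, 21 is coprime with 26, so it is a valid key.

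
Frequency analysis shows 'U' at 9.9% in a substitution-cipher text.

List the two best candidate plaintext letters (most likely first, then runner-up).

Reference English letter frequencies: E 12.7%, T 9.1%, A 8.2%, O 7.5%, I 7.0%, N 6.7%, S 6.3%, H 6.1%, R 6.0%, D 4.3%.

Step 1: Observed frequency of 'U' is 9.9%.
Step 2: Compute distances to each reference frequency and sort:
  T (9.1%): difference = 0.8% <-- BEST
  A (8.2%): difference = 1.7% <-- RUNNER-UP
  O (7.5%): difference = 2.4%
  E (12.7%): difference = 2.8%
  I (7.0%): difference = 2.9%
Step 3: Most likely is 'T' (9.1%, diff 0.8%); second most likely is 'A' (8.2%, diff 1.7%).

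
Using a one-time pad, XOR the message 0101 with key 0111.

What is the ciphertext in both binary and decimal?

Step 1: Write out the XOR operation bit by bit:
  Message: 0101
  Key:     0111
  XOR:     0010
Step 2: Convert to decimal: 0010 = 2.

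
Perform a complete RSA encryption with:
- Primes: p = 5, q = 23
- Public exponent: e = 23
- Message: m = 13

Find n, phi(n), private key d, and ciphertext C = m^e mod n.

Step 1: n = 5 * 23 = 115.
Step 2: phi(n) = (5-1)(23-1) = 4 * 22 = 88.
Step 3: Find d = 23^(-1) mod 88 = 23.
  Verify: 23 * 23 = 529 = 1 (mod 88).
Step 4: C = 13^23 mod 115 = 82.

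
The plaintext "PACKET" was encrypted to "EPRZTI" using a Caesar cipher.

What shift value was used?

Step 1: Compare first letters: P (position 15) -> E (position 4).
Step 2: Shift = (4 - 15) mod 26 = 15.
The shift value is 15.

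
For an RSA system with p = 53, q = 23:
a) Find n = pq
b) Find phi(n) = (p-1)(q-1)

Step 1: n = p * q = 53 * 23 = 1219.
Step 2: phi(n) = (p-1)(q-1) = 52 * 22 = 1144.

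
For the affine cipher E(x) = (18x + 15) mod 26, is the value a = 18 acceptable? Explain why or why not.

Step 1: Compute gcd(18, 26).
Step 2: gcd(18, 26) = 2.
Since gcd = 2 != 1, 18 shares a common factor with 26, so it cannot be used.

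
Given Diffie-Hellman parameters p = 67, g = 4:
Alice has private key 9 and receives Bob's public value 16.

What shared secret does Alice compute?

Step 1: s = B^a mod p = 16^9 mod 67.
  16^1 mod 67 = 16
  16^2 mod 67 = (16 * 16) mod 67 = 55
  16^3 mod 67 = (55 * 16) mod 67 = 9
  16^4 mod 67 = (9 * 16) mod 67 = 10
  16^5 mod 67 = (10 * 16) mod 67 = 26
  16^6 mod 67 = (26 * 16) mod 67 = 14
  16^7 mod 67 = (14 * 16) mod 67 = 23
  16^8 mod 67 = (23 * 16) mod 67 = 33
  16^9 mod 67 = (33 * 16) mod 67 = 59
Result: shared secret = 59.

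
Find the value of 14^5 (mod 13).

Step 1: Compute 14^5 mod 13 step by step, reducing modulo 13 at each step.
  14^1 mod 13 = 1
  14^2 mod 13 = (1 * 14) mod 13 = 1
  14^3 mod 13 = (1 * 14) mod 13 = 1
  14^4 mod 13 = (1 * 14) mod 13 = 1
  14^5 mod 13 = (1 * 14) mod 13 = 1
Step 2: Result = 1.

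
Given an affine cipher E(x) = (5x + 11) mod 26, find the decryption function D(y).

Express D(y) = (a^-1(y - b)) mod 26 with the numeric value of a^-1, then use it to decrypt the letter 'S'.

Step 1: Find a^-1, the modular inverse of 5 mod 26.
Step 2: We need 5 * a^-1 = 1 (mod 26).
Step 3: 5 * 21 = 105 = 4 * 26 + 1, so a^-1 = 21.
Step 4: D(y) = 21(y - 11) mod 26.
Step 5: Apply to 'S' (y = 18): D(18) = 21 * (18 - 11) mod 26 = 21 * 7 mod 26 = 17 -> 'R'.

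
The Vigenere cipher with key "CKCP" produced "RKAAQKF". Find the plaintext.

Step 1: Extend key: CKCPCKC
Step 2: Decrypt each letter (c - k) mod 26:
  R(17) - C(2) = (17-2) mod 26 = 15 = P
  K(10) - K(10) = (10-10) mod 26 = 0 = A
  A(0) - C(2) = (0-2) mod 26 = 24 = Y
  A(0) - P(15) = (0-15) mod 26 = 11 = L
  Q(16) - C(2) = (16-2) mod 26 = 14 = O
  K(10) - K(10) = (10-10) mod 26 = 0 = A
  F(5) - C(2) = (5-2) mod 26 = 3 = D
Plaintext: PAYLOAD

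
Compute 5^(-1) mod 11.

Step 1: We need x such that 5 * x = 1 (mod 11).
Step 2: Using the extended Euclidean algorithm or trial:
  5 * 9 = 45 = 4 * 11 + 1.
Step 3: Since 45 mod 11 = 1, the inverse is x = 9.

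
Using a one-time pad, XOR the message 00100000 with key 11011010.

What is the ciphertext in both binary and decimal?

Step 1: Write out the XOR operation bit by bit:
  Message: 00100000
  Key:     11011010
  XOR:     11111010
Step 2: Convert to decimal: 11111010 = 250.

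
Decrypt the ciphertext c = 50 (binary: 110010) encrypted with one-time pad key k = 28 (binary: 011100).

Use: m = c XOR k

Step 1: XOR ciphertext with key:
  Ciphertext: 110010
  Key:        011100
  XOR:        101110
Step 2: Plaintext = 101110 = 46 in decimal.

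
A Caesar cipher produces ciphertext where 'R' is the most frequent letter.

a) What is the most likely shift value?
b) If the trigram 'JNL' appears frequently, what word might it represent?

Step 1: In English, 'E' is the most frequent letter (12.7%).
Step 2: The most frequent ciphertext letter is 'R' (position 17).
Step 3: Shift = (17 - 4) mod 26 = 13.
Step 4: Decrypt 'JNL' by shifting back 13:
  J -> W
  N -> A
  L -> Y
Step 5: 'JNL' decrypts to 'WAY'.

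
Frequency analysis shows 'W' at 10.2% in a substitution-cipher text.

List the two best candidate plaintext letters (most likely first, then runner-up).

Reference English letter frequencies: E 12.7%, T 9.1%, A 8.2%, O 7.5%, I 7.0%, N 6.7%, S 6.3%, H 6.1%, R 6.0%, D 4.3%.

Step 1: Observed frequency of 'W' is 10.2%.
Step 2: Compute distances to each reference frequency and sort:
  T (9.1%): difference = 1.1% <-- BEST
  A (8.2%): difference = 2.0% <-- RUNNER-UP
  E (12.7%): difference = 2.5%
  O (7.5%): difference = 2.7%
  I (7.0%): difference = 3.2%
Step 3: Most likely is 'T' (9.1%, diff 1.1%); second most likely is 'A' (8.2%, diff 2.0%).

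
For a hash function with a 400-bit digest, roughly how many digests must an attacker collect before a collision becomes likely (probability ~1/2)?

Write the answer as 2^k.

Step 1: The birthday paradox gives collision probability ~50% after sqrt(2^n) = 2^(n/2) hashes.
Step 2: For 400-bit output: 2^(400/2) = 2^200.
Step 3: Approximately 2^200 hash computations needed.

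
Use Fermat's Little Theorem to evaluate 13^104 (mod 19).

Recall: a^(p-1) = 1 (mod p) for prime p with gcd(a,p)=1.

Step 1: Since 19 is prime, by Fermat's Little Theorem: 13^18 = 1 (mod 19).
Step 2: Reduce exponent: 104 mod 18 = 14.
Step 3: So 13^104 = 13^14 (mod 19).
Step 4: 13^14 mod 19 = 5.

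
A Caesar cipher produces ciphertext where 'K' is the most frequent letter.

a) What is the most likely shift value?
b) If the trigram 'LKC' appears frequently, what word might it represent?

Step 1: In English, 'E' is the most frequent letter (12.7%).
Step 2: The most frequent ciphertext letter is 'K' (position 10).
Step 3: Shift = (10 - 4) mod 26 = 6.
Step 4: Decrypt 'LKC' by shifting back 6:
  L -> F
  K -> E
  C -> W
Step 5: 'LKC' decrypts to 'FEW'.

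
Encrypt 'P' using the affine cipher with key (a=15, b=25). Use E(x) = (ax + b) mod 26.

Step 1: Convert 'P' to number: x = 15.
Step 2: E(15) = (15 * 15 + 25) mod 26 = 250 mod 26 = 16.
Step 3: Convert 16 back to letter: Q.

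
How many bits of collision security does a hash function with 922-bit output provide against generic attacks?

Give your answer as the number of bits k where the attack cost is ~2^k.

Step 1: The hash has a 922-bit output.
Step 2: Collision resistance means it should be infeasible to find any x != y with h(x) = h(y).
By the birthday bound, a generic collision search succeeds after about sqrt(2^922) = 2^(922/2) = 2^461 evaluations.
Step 3: Security level = 461 bits.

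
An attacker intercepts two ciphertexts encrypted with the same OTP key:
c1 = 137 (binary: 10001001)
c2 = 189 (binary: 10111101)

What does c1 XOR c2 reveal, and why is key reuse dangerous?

Step 1: c1 XOR c2 = (m1 XOR k) XOR (m2 XOR k).
Step 2: By XOR associativity/commutativity: = m1 XOR m2 XOR k XOR k = m1 XOR m2.
Step 3: 10001001 XOR 10111101 = 00110100 = 52.
Step 4: The key cancels out! An attacker learns m1 XOR m2 = 52, revealing the relationship between plaintexts.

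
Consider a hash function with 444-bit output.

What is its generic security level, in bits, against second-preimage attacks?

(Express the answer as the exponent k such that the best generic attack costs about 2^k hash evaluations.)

Step 1: The hash has a 444-bit output.
Step 2: Second-preimage resistance means: given a specific input x, it should be infeasible to find a different y with h(y) = h(x).
With a 444-bit output, a generic search for a second preimage costs about 2^444 evaluations (each trial matches the fixed target with probability 2^-444).
Step 3: Security level = 444 bits.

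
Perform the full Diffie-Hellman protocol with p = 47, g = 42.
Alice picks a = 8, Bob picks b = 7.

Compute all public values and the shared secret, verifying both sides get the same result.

Step 1: A = g^a mod p = 42^8 mod 47 = 8.
Step 2: B = g^b mod p = 42^7 mod 47 = 36.
Step 3: Alice computes s = B^a mod p = 36^8 mod 47 = 12.
Step 4: Bob computes s = A^b mod p = 8^7 mod 47 = 12.
Both sides agree: shared secret = 12.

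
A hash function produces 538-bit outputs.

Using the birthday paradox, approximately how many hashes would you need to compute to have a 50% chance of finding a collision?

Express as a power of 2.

Step 1: The birthday paradox gives collision probability ~50% after sqrt(2^n) = 2^(n/2) hashes.
Step 2: For 538-bit output: 2^(538/2) = 2^269.
Step 3: Approximately 2^269 hash computations needed.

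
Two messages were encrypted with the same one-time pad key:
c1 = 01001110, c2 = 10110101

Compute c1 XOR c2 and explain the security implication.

Step 1: c1 XOR c2 = (m1 XOR k) XOR (m2 XOR k).
Step 2: By XOR associativity/commutativity: = m1 XOR m2 XOR k XOR k = m1 XOR m2.
Step 3: 01001110 XOR 10110101 = 11111011 = 251.
Step 4: The key cancels out! An attacker learns m1 XOR m2 = 251, revealing the relationship between plaintexts.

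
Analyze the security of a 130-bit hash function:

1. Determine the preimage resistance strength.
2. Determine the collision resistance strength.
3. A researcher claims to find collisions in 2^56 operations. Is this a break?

Step 1: Preimage resistance requires brute-force of 2^130 operations.
Step 2: Collision resistance (birthday bound) = 2^(130/2) = 2^65.
Step 3: The claimed attack costs 2^56 operations.
Step 4: Since 2^56 < 2^65, the claimed attack beats the generic birthday bound, so collision resistance is broken.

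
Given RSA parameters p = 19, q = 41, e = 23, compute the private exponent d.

Step 1: n = 19 * 41 = 779.
Step 2: phi(n) = 18 * 40 = 720.
Step 3: Find d such that 23 * d = 1 (mod 720).
Step 4: d = 23^(-1) mod 720 = 407.
Verification: 23 * 407 = 9361 = 13 * 720 + 1.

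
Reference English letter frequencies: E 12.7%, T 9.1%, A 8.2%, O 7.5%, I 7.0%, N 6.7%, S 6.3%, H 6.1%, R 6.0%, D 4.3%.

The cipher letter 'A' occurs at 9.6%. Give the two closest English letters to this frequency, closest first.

Step 1: Observed frequency of 'A' is 9.6%.
Step 2: Compute distances to each reference frequency and sort:
  T (9.1%): difference = 0.5% <-- BEST
  A (8.2%): difference = 1.4% <-- RUNNER-UP
  O (7.5%): difference = 2.1%
  I (7.0%): difference = 2.6%
  N (6.7%): difference = 2.9%
Step 3: Most likely is 'T' (9.1%, diff 0.5%); second most likely is 'A' (8.2%, diff 1.4%).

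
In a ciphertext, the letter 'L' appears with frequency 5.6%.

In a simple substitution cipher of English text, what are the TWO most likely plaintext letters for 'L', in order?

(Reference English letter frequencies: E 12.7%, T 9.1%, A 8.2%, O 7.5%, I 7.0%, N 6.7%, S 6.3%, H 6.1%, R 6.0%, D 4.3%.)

Step 1: Observed frequency of 'L' is 5.6%.
Step 2: Compute distances to each reference frequency and sort:
  R (6.0%): difference = 0.4% <-- BEST
  H (6.1%): difference = 0.5% <-- RUNNER-UP
  S (6.3%): difference = 0.7%
  N (6.7%): difference = 1.1%
  D (4.3%): difference = 1.3%
Step 3: Most likely is 'R' (6.0%, diff 0.4%); second most likely is 'H' (6.1%, diff 0.5%).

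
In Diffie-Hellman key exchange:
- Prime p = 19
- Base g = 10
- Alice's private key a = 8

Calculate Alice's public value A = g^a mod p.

Step 1: A = g^a mod p = 10^8 mod 19.
  10^1 mod 19 = 10
  10^2 mod 19 = (10 * 10) mod 19 = 5
  10^3 mod 19 = (5 * 10) mod 19 = 12
  10^4 mod 19 = (12 * 10) mod 19 = 6
  10^5 mod 19 = (6 * 10) mod 19 = 3
  10^6 mod 19 = (3 * 10) mod 19 = 11
  10^7 mod 19 = (11 * 10) mod 19 = 15
  10^8 mod 19 = (15 * 10) mod 19 = 17
Result: A = 17.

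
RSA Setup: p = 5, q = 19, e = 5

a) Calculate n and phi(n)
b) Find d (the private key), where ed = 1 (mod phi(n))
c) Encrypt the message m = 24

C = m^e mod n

Step 1: n = 5 * 19 = 95.
Step 2: phi(n) = (5-1)(19-1) = 4 * 18 = 72.
Step 3: Find d = 5^(-1) mod 72 = 29.
  Verify: 5 * 29 = 145 = 1 (mod 72).
Step 4: C = 24^5 mod 95 = 9.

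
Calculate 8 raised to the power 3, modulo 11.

Step 1: Compute 8^3 mod 11 step by step, reducing modulo 11 at each step.
  8^1 mod 11 = 8
  8^2 mod 11 = (8 * 8) mod 11 = 9
  8^3 mod 11 = (9 * 8) mod 11 = 6
Step 2: Result = 6.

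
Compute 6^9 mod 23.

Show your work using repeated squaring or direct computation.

Step 1: Compute 6^9 mod 23 step by step, reducing modulo 23 at each step.
  6^1 mod 23 = 6
  6^2 mod 23 = (6 * 6) mod 23 = 13
  6^3 mod 23 = (13 * 6) mod 23 = 9
  6^4 mod 23 = (9 * 6) mod 23 = 8
  6^5 mod 23 = (8 * 6) mod 23 = 2
  6^6 mod 23 = (2 * 6) mod 23 = 12
  6^7 mod 23 = (12 * 6) mod 23 = 3
  6^8 mod 23 = (3 * 6) mod 23 = 18
  6^9 mod 23 = (18 * 6) mod 23 = 16
Step 2: Result = 16.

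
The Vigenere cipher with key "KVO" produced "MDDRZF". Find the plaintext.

Step 1: Extend key: KVOKVO
Step 2: Decrypt each letter (c - k) mod 26:
  M(12) - K(10) = (12-10) mod 26 = 2 = C
  D(3) - V(21) = (3-21) mod 26 = 8 = I
  D(3) - O(14) = (3-14) mod 26 = 15 = P
  R(17) - K(10) = (17-10) mod 26 = 7 = H
  Z(25) - V(21) = (25-21) mod 26 = 4 = E
  F(5) - O(14) = (5-14) mod 26 = 17 = R
Plaintext: CIPHER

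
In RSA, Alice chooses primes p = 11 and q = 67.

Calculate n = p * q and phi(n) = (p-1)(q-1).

Step 1: n = p * q = 11 * 67 = 737.
Step 2: phi(n) = (p-1)(q-1) = 10 * 66 = 660.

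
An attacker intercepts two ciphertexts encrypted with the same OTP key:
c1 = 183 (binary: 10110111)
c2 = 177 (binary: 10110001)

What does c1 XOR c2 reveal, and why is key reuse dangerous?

Step 1: c1 XOR c2 = (m1 XOR k) XOR (m2 XOR k).
Step 2: By XOR associativity/commutativity: = m1 XOR m2 XOR k XOR k = m1 XOR m2.
Step 3: 10110111 XOR 10110001 = 00000110 = 6.
Step 4: The key cancels out! An attacker learns m1 XOR m2 = 6, revealing the relationship between plaintexts.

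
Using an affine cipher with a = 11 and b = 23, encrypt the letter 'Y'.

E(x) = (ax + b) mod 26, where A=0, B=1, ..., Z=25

Step 1: Convert 'Y' to number: x = 24.
Step 2: E(24) = (11 * 24 + 23) mod 26 = 287 mod 26 = 1.
Step 3: Convert 1 back to letter: B.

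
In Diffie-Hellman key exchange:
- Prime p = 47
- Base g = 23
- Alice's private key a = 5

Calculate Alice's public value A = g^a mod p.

Step 1: A = g^a mod p = 23^5 mod 47.
  23^1 mod 47 = 23
  23^2 mod 47 = (23 * 23) mod 47 = 12
  23^3 mod 47 = (12 * 23) mod 47 = 41
  23^4 mod 47 = (41 * 23) mod 47 = 3
  23^5 mod 47 = (3 * 23) mod 47 = 22
Result: A = 22.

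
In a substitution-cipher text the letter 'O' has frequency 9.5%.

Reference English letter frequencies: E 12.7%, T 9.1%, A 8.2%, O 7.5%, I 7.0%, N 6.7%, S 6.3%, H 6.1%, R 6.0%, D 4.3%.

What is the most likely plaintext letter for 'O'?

Step 1: The observed frequency is 9.5%.
Step 2: Compare with English frequencies:
  E: 12.7% (difference: 3.2%)
  T: 9.1% (difference: 0.4%) <-- closest
  A: 8.2% (difference: 1.3%)
  O: 7.5% (difference: 2.0%)
  I: 7.0% (difference: 2.5%)
  N: 6.7% (difference: 2.8%)
  S: 6.3% (difference: 3.2%)
  H: 6.1% (difference: 3.4%)
  R: 6.0% (difference: 3.5%)
  D: 4.3% (difference: 5.2%)
Step 3: 'O' most likely represents 'T' (frequency 9.1%).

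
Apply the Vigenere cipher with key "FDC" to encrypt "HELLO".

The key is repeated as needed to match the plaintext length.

Step 1: Repeat key to match plaintext length:
  Plaintext: HELLO
  Key:       FDCFD
Step 2: Encrypt each letter:
  H(7) + F(5) = (7+5) mod 26 = 12 = M
  E(4) + D(3) = (4+3) mod 26 = 7 = H
  L(11) + C(2) = (11+2) mod 26 = 13 = N
  L(11) + F(5) = (11+5) mod 26 = 16 = Q
  O(14) + D(3) = (14+3) mod 26 = 17 = R
Ciphertext: MHNQR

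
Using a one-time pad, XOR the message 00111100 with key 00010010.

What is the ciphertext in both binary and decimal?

Step 1: Write out the XOR operation bit by bit:
  Message: 00111100
  Key:     00010010
  XOR:     00101110
Step 2: Convert to decimal: 00101110 = 46.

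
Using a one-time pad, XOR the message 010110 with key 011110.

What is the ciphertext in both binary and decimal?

Step 1: Write out the XOR operation bit by bit:
  Message: 010110
  Key:     011110
  XOR:     001000
Step 2: Convert to decimal: 001000 = 8.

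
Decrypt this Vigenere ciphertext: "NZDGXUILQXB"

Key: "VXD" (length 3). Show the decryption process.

Step 1: Key 'VXD' has length 3. Extended key: VXDVXDVXDVX
Step 2: Decrypt each position:
  N(13) - V(21) = 18 = S
  Z(25) - X(23) = 2 = C
  D(3) - D(3) = 0 = A
  G(6) - V(21) = 11 = L
  X(23) - X(23) = 0 = A
  U(20) - D(3) = 17 = R
  I(8) - V(21) = 13 = N
  L(11) - X(23) = 14 = O
  Q(16) - D(3) = 13 = N
  X(23) - V(21) = 2 = C
  B(1) - X(23) = 4 = E
Plaintext: SCALARNONCE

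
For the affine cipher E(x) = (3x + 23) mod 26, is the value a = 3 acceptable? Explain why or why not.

Step 1: Compute gcd(3, 26).
Step 2: gcd(3, 26) = 1.
Since gcd = 1, 3 is coprime with 26, so it is a valid key.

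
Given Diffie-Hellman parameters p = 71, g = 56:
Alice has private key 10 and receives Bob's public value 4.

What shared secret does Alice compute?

Step 1: s = B^a mod p = 4^10 mod 71.
  4^1 mod 71 = 4
  4^2 mod 71 = (4 * 4) mod 71 = 16
  4^3 mod 71 = (16 * 4) mod 71 = 64
  4^4 mod 71 = (64 * 4) mod 71 = 43
  4^5 mod 71 = (43 * 4) mod 71 = 30
  4^6 mod 71 = (30 * 4) mod 71 = 49
  4^7 mod 71 = (49 * 4) mod 71 = 54
  4^8 mod 71 = (54 * 4) mod 71 = 3
  4^9 mod 71 = (3 * 4) mod 71 = 12
  4^10 mod 71 = (12 * 4) mod 71 = 48
Result: shared secret = 48.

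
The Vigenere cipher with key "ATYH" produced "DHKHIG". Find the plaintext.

Step 1: Extend key: ATYHAT
Step 2: Decrypt each letter (c - k) mod 26:
  D(3) - A(0) = (3-0) mod 26 = 3 = D
  H(7) - T(19) = (7-19) mod 26 = 14 = O
  K(10) - Y(24) = (10-24) mod 26 = 12 = M
  H(7) - H(7) = (7-7) mod 26 = 0 = A
  I(8) - A(0) = (8-0) mod 26 = 8 = I
  G(6) - T(19) = (6-19) mod 26 = 13 = N
Plaintext: DOMAIN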